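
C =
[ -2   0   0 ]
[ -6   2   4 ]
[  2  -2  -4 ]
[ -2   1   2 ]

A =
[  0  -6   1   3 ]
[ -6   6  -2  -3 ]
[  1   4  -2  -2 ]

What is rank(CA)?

2

First compute CA:
[[  0,  12,  -2,  -6],
 [ -8,  64, -18, -32],
 [  8, -40,  14,  20],
 [ -4,  26,  -8, -13]]
Now row reduce the product.
Swap R1 ↔ R2
R3 ← R3 + R1: [0, 24, -4, -12]
R4 ← R4 − (1/2)·R1: [0, -6, 1, 3]
R3 ← R3 − (2)·R2: [0, 0, 0, 0]
R4 ← R4 + (1/2)·R2: [0, 0, 0, 0]
2 nonzero rows, so rank(CA) = 2.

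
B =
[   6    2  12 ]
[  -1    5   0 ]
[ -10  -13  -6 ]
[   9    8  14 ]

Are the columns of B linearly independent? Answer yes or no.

yes

Row reduce B to echelon form.
R2 ← R2 + (1/6)·R1: [0, 16/3, 2]
R3 ← R3 + (5/3)·R1: [0, -29/3, 14]
R4 ← R4 − (3/2)·R1: [0, 5, -4]
R3 ← R3 + (29/16)·R2: [0, 0, 141/8]
R4 ← R4 − (15/16)·R2: [0, 0, -47/8]
R4 ← R4 + (1/3)·R3: [0, 0, 0]
3 pivots among 3 columns.
Every column is a pivot column, so the columns are linearly independent.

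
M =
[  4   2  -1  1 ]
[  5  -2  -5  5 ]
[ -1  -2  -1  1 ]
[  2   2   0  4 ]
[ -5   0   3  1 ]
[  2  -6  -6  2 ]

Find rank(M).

3

Row reduce to echelon form.
R2 ← R2 − (5/4)·R1: [0, -9/2, -15/4, 15/4]
R3 ← R3 + (1/4)·R1: [0, -3/2, -5/4, 5/4]
R4 ← R4 − (1/2)·R1: [0, 1, 1/2, 7/2]
R5 ← R5 + (5/4)·R1: [0, 5/2, 7/4, 9/4]
R6 ← R6 − (1/2)·R1: [0, -7, -11/2, 3/2]
R3 ← R3 − (1/3)·R2: [0, 0, 0, 0]
R4 ← R4 + (2/9)·R2: [0, 0, -1/3, 13/3]
R5 ← R5 + (5/9)·R2: [0, 0, -1/3, 13/3]
R6 ← R6 − (14/9)·R2: [0, 0, 1/3, -13/3]
Swap R3 ↔ R4
R5 ← R5 − R3: [0, 0, 0, 0]
R6 ← R6 + R3: [0, 0, 0, 0]
Echelon form has 3 nonzero rows, so rank(M) = 3.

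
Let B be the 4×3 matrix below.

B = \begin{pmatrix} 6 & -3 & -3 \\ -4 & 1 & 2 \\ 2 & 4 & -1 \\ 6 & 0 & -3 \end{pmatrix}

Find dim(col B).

2

Row reduce to echelon form.
R2 ← R2 + (2/3)·R1: [0, -1, 0]
R3 ← R3 − (1/3)·R1: [0, 5, 0]
R4 ← R4 − R1: [0, 3, 0]
R3 ← R3 + (5)·R2: [0, 0, 0]
R4 ← R4 + (3)·R2: [0, 0, 0]
Echelon form has 2 nonzero rows, so rank(B) = 2.
The column space has dimension equal to the rank: 2.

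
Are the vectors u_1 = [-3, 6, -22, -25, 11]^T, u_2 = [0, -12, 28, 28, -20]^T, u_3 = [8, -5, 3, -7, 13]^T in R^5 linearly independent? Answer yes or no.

yes

Form the matrix with these vectors as rows and row reduce.
R3 ← R3 + (8/3)·R1: [0, 11, -167/3, -221/3, 127/3]
R3 ← R3 + (11/12)·R2: [0, 0, -30, -48, 24]
3 nonzero rows, so the 3 vectors span a space of dimension 3.
Since 3 = 3, the vectors are linearly independent.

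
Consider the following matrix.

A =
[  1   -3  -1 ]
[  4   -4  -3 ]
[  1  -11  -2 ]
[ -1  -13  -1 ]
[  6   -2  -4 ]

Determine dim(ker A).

Row reduce to echelon form.
R2 ← R2 − (4)·R1: [0, 8, 1]
R3 ← R3 − R1: [0, -8, -1]
R4 ← R4 + R1: [0, -16, -2]
R5 ← R5 − (6)·R1: [0, 16, 2]
R3 ← R3 + R2: [0, 0, 0]
R4 ← R4 + (2)·R2: [0, 0, 0]
R5 ← R5 − (2)·R2: [0, 0, 0]
2 nonzero rows, so rank(A) = 2.
A has 3 columns; by rank–nullity, nullity = 3 − 2 = 1.

1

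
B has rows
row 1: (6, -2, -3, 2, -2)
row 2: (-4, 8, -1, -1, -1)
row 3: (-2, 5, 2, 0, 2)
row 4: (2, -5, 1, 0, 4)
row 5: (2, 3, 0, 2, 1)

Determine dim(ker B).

0

Row reduce to echelon form.
R2 ← R2 + (2/3)·R1: [0, 20/3, -3, 1/3, -7/3]
R3 ← R3 + (1/3)·R1: [0, 13/3, 1, 2/3, 4/3]
R4 ← R4 − (1/3)·R1: [0, -13/3, 2, -2/3, 14/3]
R5 ← R5 − (1/3)·R1: [0, 11/3, 1, 4/3, 5/3]
R3 ← R3 − (13/20)·R2: [0, 0, 59/20, 9/20, 57/20]
R4 ← R4 + (13/20)·R2: [0, 0, 1/20, -9/20, 63/20]
R5 ← R5 − (11/20)·R2: [0, 0, 53/20, 23/20, 59/20]
R4 ← R4 − (1/59)·R3: [0, 0, 0, -27/59, 183/59]
R5 ← R5 − (53/59)·R3: [0, 0, 0, 44/59, 23/59]
R5 ← R5 + (44/27)·R4: [0, 0, 0, 0, 49/9]
5 nonzero rows, so rank(B) = 5.
B has 5 columns; by rank–nullity, nullity = 5 − 5 = 0.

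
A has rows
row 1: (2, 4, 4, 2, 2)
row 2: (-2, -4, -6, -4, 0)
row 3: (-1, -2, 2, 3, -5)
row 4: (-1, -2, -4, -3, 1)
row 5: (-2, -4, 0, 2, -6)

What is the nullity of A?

Row reduce to echelon form.
R2 ← R2 + R1: [0, 0, -2, -2, 2]
R3 ← R3 + (1/2)·R1: [0, 0, 4, 4, -4]
R4 ← R4 + (1/2)·R1: [0, 0, -2, -2, 2]
R5 ← R5 + R1: [0, 0, 4, 4, -4]
R3 ← R3 + (2)·R2: [0, 0, 0, 0, 0]
R4 ← R4 − R2: [0, 0, 0, 0, 0]
R5 ← R5 + (2)·R2: [0, 0, 0, 0, 0]
2 nonzero rows, so rank(A) = 2.
A has 5 columns; by rank–nullity, nullity = 5 − 2 = 3.

3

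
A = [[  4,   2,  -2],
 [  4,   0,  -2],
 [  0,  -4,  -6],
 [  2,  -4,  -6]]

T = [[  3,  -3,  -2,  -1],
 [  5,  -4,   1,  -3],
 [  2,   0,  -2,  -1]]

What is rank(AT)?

First compute AT:
[[ 18, -20,  -2,  -8],
 [  8, -12,  -4,  -2],
 [-32,  16,   8,  18],
 [-26,  10,   4,  16]]
Now row reduce the product.
R2 ← R2 − (4/9)·R1: [0, -28/9, -28/9, 14/9]
R3 ← R3 + (16/9)·R1: [0, -176/9, 40/9, 34/9]
R4 ← R4 + (13/9)·R1: [0, -170/9, 10/9, 40/9]
R3 ← R3 − (44/7)·R2: [0, 0, 24, -6]
R4 ← R4 − (85/14)·R2: [0, 0, 20, -5]
R4 ← R4 − (5/6)·R3: [0, 0, 0, 0]
3 nonzero rows, so rank(AT) = 3.

3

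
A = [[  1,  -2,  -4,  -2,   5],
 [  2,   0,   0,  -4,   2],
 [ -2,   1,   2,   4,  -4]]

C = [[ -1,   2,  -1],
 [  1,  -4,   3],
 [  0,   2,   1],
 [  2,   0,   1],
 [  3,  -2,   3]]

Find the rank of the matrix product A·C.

First compute AC:
[[  8,  -8,   2],
 [ -4,   0,   0],
 [ -1,   4,  -1]]
Now row reduce the product.
R2 ← R2 + (1/2)·R1: [0, -4, 1]
R3 ← R3 + (1/8)·R1: [0, 3, -3/4]
R3 ← R3 + (3/4)·R2: [0, 0, 0]
2 nonzero rows, so rank(AC) = 2.

2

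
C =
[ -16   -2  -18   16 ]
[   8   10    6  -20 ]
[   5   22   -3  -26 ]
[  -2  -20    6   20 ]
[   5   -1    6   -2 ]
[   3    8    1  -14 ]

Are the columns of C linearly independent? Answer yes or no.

Row reduce C to echelon form.
R2 ← R2 + (1/2)·R1: [0, 9, -3, -12]
R3 ← R3 + (5/16)·R1: [0, 171/8, -69/8, -21]
R4 ← R4 − (1/8)·R1: [0, -79/4, 33/4, 18]
R5 ← R5 + (5/16)·R1: [0, -13/8, 3/8, 3]
R6 ← R6 + (3/16)·R1: [0, 61/8, -19/8, -11]
R3 ← R3 − (19/8)·R2: [0, 0, -3/2, 15/2]
R4 ← R4 + (79/36)·R2: [0, 0, 5/3, -25/3]
R5 ← R5 + (13/72)·R2: [0, 0, -1/6, 5/6]
R6 ← R6 − (61/72)·R2: [0, 0, 1/6, -5/6]
R4 ← R4 + (10/9)·R3: [0, 0, 0, 0]
R5 ← R5 − (1/9)·R3: [0, 0, 0, 0]
R6 ← R6 + (1/9)·R3: [0, 0, 0, 0]
3 pivots among 4 columns.
Only 3 < 4 pivot columns, so the columns are linearly dependent.

no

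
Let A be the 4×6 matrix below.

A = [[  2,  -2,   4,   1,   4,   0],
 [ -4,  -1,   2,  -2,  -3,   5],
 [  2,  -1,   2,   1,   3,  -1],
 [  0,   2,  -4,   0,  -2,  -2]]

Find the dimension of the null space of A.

Row reduce to echelon form.
R2 ← R2 + (2)·R1: [0, -5, 10, 0, 5, 5]
R3 ← R3 − R1: [0, 1, -2, 0, -1, -1]
R3 ← R3 + (1/5)·R2: [0, 0, 0, 0, 0, 0]
R4 ← R4 + (2/5)·R2: [0, 0, 0, 0, 0, 0]
2 nonzero rows, so rank(A) = 2.
A has 6 columns; by rank–nullity, nullity = 6 − 2 = 4.

4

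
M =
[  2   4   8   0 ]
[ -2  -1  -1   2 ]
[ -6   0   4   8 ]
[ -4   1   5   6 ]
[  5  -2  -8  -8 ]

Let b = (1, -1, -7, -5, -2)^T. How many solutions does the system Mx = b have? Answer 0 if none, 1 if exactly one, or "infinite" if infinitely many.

0

Row reduce the augmented matrix [M | b].
R2 ← R2 + R1: [0, 3, 7, 2, 0]
R3 ← R3 + (3)·R1: [0, 12, 28, 8, -4]
R4 ← R4 + (2)·R1: [0, 9, 21, 6, -3]
R5 ← R5 − (5/2)·R1: [0, -12, -28, -8, -9/2]
R3 ← R3 − (4)·R2: [0, 0, 0, 0, -4]
R4 ← R4 − (3)·R2: [0, 0, 0, 0, -3]
R5 ← R5 + (4)·R2: [0, 0, 0, 0, -9/2]
R4 ← R4 − (3/4)·R3: [0, 0, 0, 0, 0]
R5 ← R5 − (9/8)·R3: [0, 0, 0, 0, 0]
The echelon form has 3 nonzero rows; the last pivot sits in the augmented column, so rank(M) = 2 but rank([M|b]) = 3.
Since the ranks differ, the system is inconsistent.
It has no solutions.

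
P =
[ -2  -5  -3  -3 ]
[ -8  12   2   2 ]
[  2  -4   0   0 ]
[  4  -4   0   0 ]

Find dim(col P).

Row reduce to echelon form.
R2 ← R2 − (4)·R1: [0, 32, 14, 14]
R3 ← R3 + R1: [0, -9, -3, -3]
R4 ← R4 + (2)·R1: [0, -14, -6, -6]
R3 ← R3 + (9/32)·R2: [0, 0, 15/16, 15/16]
R4 ← R4 + (7/16)·R2: [0, 0, 1/8, 1/8]
R4 ← R4 − (2/15)·R3: [0, 0, 0, 0]
Echelon form has 3 nonzero rows, so rank(P) = 3.
The column space has dimension equal to the rank: 3.

3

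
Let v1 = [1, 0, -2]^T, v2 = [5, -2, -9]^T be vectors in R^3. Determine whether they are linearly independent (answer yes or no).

yes

Form the matrix with these vectors as rows and row reduce.
R2 ← R2 − (5)·R1: [0, -2, 1]
2 nonzero rows, so the 2 vectors span a space of dimension 2.
Since 2 = 2, the vectors are linearly independent.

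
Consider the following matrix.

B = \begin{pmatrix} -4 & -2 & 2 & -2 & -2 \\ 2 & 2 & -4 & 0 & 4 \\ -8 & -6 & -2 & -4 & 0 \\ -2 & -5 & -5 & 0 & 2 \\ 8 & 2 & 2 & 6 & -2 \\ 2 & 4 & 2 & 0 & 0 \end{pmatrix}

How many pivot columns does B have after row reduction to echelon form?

3

Row reduce to echelon form.
R2 ← R2 + (1/2)·R1: [0, 1, -3, -1, 3]
R3 ← R3 − (2)·R1: [0, -2, -6, 0, 4]
R4 ← R4 − (1/2)·R1: [0, -4, -6, 1, 3]
R5 ← R5 + (2)·R1: [0, -2, 6, 2, -6]
R6 ← R6 + (1/2)·R1: [0, 3, 3, -1, -1]
R3 ← R3 + (2)·R2: [0, 0, -12, -2, 10]
R4 ← R4 + (4)·R2: [0, 0, -18, -3, 15]
R5 ← R5 + (2)·R2: [0, 0, 0, 0, 0]
R6 ← R6 − (3)·R2: [0, 0, 12, 2, -10]
R4 ← R4 − (3/2)·R3: [0, 0, 0, 0, 0]
R6 ← R6 + R3: [0, 0, 0, 0, 0]
Echelon form has 3 nonzero rows, so rank(B) = 3.
Each nonzero row contributes one pivot column: 3 pivot columns.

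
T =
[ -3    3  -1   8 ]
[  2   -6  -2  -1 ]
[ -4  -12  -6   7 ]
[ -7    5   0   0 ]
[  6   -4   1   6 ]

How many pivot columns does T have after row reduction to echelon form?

Row reduce to echelon form.
R2 ← R2 + (2/3)·R1: [0, -4, -8/3, 13/3]
R3 ← R3 − (4/3)·R1: [0, -16, -14/3, -11/3]
R4 ← R4 − (7/3)·R1: [0, -2, 7/3, -56/3]
R5 ← R5 + (2)·R1: [0, 2, -1, 22]
R3 ← R3 − (4)·R2: [0, 0, 6, -21]
R4 ← R4 − (1/2)·R2: [0, 0, 11/3, -125/6]
R5 ← R5 + (1/2)·R2: [0, 0, -7/3, 145/6]
R4 ← R4 − (11/18)·R3: [0, 0, 0, -8]
R5 ← R5 + (7/18)·R3: [0, 0, 0, 16]
R5 ← R5 + (2)·R4: [0, 0, 0, 0]
Echelon form has 4 nonzero rows, so rank(T) = 4.
Each nonzero row contributes one pivot column: 4 pivot columns.

4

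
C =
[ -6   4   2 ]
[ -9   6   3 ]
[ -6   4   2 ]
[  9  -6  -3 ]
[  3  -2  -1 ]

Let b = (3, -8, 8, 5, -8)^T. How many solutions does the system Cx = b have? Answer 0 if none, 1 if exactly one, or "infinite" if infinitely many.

0

Row reduce the augmented matrix [C | b].
R2 ← R2 − (3/2)·R1: [0, 0, 0, -25/2]
R3 ← R3 − R1: [0, 0, 0, 5]
R4 ← R4 + (3/2)·R1: [0, 0, 0, 19/2]
R5 ← R5 + (1/2)·R1: [0, 0, 0, -13/2]
R3 ← R3 + (2/5)·R2: [0, 0, 0, 0]
R4 ← R4 + (19/25)·R2: [0, 0, 0, 0]
R5 ← R5 − (13/25)·R2: [0, 0, 0, 0]
The echelon form has 2 nonzero rows; the last pivot sits in the augmented column, so rank(C) = 1 but rank([C|b]) = 2.
Since the ranks differ, the system is inconsistent.
It has no solutions.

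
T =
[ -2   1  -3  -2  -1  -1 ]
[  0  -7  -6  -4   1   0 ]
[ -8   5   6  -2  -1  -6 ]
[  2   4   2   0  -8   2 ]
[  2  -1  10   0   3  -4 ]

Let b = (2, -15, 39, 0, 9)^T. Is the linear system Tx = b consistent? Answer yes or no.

yes

Row reduce the augmented matrix [T | b].
R3 ← R3 − (4)·R1: [0, 1, 18, 6, 3, -2, 31]
R4 ← R4 + R1: [0, 5, -1, -2, -9, 1, 2]
R5 ← R5 + R1: [0, 0, 7, -2, 2, -5, 11]
R3 ← R3 + (1/7)·R2: [0, 0, 120/7, 38/7, 22/7, -2, 202/7]
R4 ← R4 + (5/7)·R2: [0, 0, -37/7, -34/7, -58/7, 1, -61/7]
R4 ← R4 + (37/120)·R3: [0, 0, 0, -191/60, -439/60, 23/60, 11/60]
R5 ← R5 − (49/120)·R3: [0, 0, 0, -253/60, 43/60, -251/60, -47/60]
R5 ← R5 − (253/191)·R4: [0, 0, 0, 0, 1988/191, -896/191, -196/191]
The echelon form has 5 nonzero rows, and every pivot lies in the first 6 columns, so rank(T) = rank([T|b]) = 5.
The system is consistent.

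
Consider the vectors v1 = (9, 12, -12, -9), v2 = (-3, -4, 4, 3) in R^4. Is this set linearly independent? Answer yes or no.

no

Form the matrix with these vectors as rows and row reduce.
R2 ← R2 + (1/3)·R1: [0, 0, 0, 0]
1 nonzero row, so the 2 vectors span a space of dimension 1.
Since 1 < 2, the vectors are linearly dependent.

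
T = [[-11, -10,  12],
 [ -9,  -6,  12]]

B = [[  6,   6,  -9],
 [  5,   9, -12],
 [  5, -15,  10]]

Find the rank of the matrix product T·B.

2

First compute TB:
[[-56, -336, 339],
 [-24, -288, 273]]
Now row reduce the product.
R2 ← R2 − (3/7)·R1: [0, -144, 894/7]
2 nonzero rows, so rank(TB) = 2.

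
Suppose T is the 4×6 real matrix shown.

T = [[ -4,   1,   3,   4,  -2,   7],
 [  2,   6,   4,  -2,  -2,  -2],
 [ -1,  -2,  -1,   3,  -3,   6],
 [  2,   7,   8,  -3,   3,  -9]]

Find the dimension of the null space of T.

Row reduce to echelon form.
R2 ← R2 + (1/2)·R1: [0, 13/2, 11/2, 0, -3, 3/2]
R3 ← R3 − (1/4)·R1: [0, -9/4, -7/4, 2, -5/2, 17/4]
R4 ← R4 + (1/2)·R1: [0, 15/2, 19/2, -1, 2, -11/2]
R3 ← R3 + (9/26)·R2: [0, 0, 2/13, 2, -46/13, 62/13]
R4 ← R4 − (15/13)·R2: [0, 0, 41/13, -1, 71/13, -94/13]
R4 ← R4 − (41/2)·R3: [0, 0, 0, -42, 78, -105]
4 nonzero rows, so rank(T) = 4.
T has 6 columns; by rank–nullity, nullity = 6 − 4 = 2.

2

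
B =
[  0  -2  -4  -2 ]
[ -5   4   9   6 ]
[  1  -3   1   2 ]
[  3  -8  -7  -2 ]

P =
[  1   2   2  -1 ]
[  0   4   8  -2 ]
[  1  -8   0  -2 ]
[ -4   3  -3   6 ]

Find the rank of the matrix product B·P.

First compute BP:
[[  4,  18, -10,   0],
 [-20, -48,   4,  15],
 [ -6, -12, -28,  15],
 [  4,  24, -52,  15]]
Now row reduce the product.
R2 ← R2 + (5)·R1: [0, 42, -46, 15]
R3 ← R3 + (3/2)·R1: [0, 15, -43, 15]
R4 ← R4 − R1: [0, 6, -42, 15]
R3 ← R3 − (5/14)·R2: [0, 0, -186/7, 135/14]
R4 ← R4 − (1/7)·R2: [0, 0, -248/7, 90/7]
R4 ← R4 − (4/3)·R3: [0, 0, 0, 0]
3 nonzero rows, so rank(BP) = 3.

3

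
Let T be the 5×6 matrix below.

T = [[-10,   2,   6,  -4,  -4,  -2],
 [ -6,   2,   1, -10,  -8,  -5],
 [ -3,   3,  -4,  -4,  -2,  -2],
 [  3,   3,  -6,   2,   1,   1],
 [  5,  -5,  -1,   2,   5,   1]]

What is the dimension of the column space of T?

Row reduce to echelon form.
R2 ← R2 − (3/5)·R1: [0, 4/5, -13/5, -38/5, -28/5, -19/5]
R3 ← R3 − (3/10)·R1: [0, 12/5, -29/5, -14/5, -4/5, -7/5]
R4 ← R4 + (3/10)·R1: [0, 18/5, -21/5, 4/5, -1/5, 2/5]
R5 ← R5 + (1/2)·R1: [0, -4, 2, 0, 3, 0]
R3 ← R3 − (3)·R2: [0, 0, 2, 20, 16, 10]
R4 ← R4 − (9/2)·R2: [0, 0, 15/2, 35, 25, 35/2]
R5 ← R5 + (5)·R2: [0, 0, -11, -38, -25, -19]
R4 ← R4 − (15/4)·R3: [0, 0, 0, -40, -35, -20]
R5 ← R5 + (11/2)·R3: [0, 0, 0, 72, 63, 36]
R5 ← R5 + (9/5)·R4: [0, 0, 0, 0, 0, 0]
Echelon form has 4 nonzero rows, so rank(T) = 4.
The column space has dimension equal to the rank: 4.

4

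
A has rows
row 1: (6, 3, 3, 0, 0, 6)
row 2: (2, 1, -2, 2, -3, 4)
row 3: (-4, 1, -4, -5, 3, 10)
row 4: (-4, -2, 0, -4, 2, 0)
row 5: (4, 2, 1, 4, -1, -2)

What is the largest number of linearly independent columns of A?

Row reduce to echelon form.
R2 ← R2 − (1/3)·R1: [0, 0, -3, 2, -3, 2]
R3 ← R3 + (2/3)·R1: [0, 3, -2, -5, 3, 14]
R4 ← R4 + (2/3)·R1: [0, 0, 2, -4, 2, 4]
R5 ← R5 − (2/3)·R1: [0, 0, -1, 4, -1, -6]
Swap R2 ↔ R3
R4 ← R4 + (2/3)·R3: [0, 0, 0, -8/3, 0, 16/3]
R5 ← R5 − (1/3)·R3: [0, 0, 0, 10/3, 0, -20/3]
R5 ← R5 + (5/4)·R4: [0, 0, 0, 0, 0, 0]
Echelon form has 4 nonzero rows, so rank(A) = 4.
The rank gives the maximum number of linearly independent columns: 4.

4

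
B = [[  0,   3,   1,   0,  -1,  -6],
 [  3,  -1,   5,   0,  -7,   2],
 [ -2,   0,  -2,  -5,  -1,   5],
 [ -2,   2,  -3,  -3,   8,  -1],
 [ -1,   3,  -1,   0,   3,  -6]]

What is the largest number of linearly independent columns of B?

4

Row reduce to echelon form.
Swap R1 ↔ R2
R3 ← R3 + (2/3)·R1: [0, -2/3, 4/3, -5, -17/3, 19/3]
R4 ← R4 + (2/3)·R1: [0, 4/3, 1/3, -3, 10/3, 1/3]
R5 ← R5 + (1/3)·R1: [0, 8/3, 2/3, 0, 2/3, -16/3]
R3 ← R3 + (2/9)·R2: [0, 0, 14/9, -5, -53/9, 5]
R4 ← R4 − (4/9)·R2: [0, 0, -1/9, -3, 34/9, 3]
R5 ← R5 − (8/9)·R2: [0, 0, -2/9, 0, 14/9, 0]
R4 ← R4 + (1/14)·R3: [0, 0, 0, -47/14, 47/14, 47/14]
R5 ← R5 + (1/7)·R3: [0, 0, 0, -5/7, 5/7, 5/7]
R5 ← R5 − (10/47)·R4: [0, 0, 0, 0, 0, 0]
Echelon form has 4 nonzero rows, so rank(B) = 4.
The rank gives the maximum number of linearly independent columns: 4.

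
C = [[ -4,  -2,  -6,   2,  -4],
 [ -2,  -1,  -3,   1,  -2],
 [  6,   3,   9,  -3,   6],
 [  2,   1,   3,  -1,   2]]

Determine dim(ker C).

Row reduce to echelon form.
R2 ← R2 − (1/2)·R1: [0, 0, 0, 0, 0]
R3 ← R3 + (3/2)·R1: [0, 0, 0, 0, 0]
R4 ← R4 + (1/2)·R1: [0, 0, 0, 0, 0]
1 nonzero row, so rank(C) = 1.
C has 5 columns; by rank–nullity, nullity = 5 − 1 = 4.

4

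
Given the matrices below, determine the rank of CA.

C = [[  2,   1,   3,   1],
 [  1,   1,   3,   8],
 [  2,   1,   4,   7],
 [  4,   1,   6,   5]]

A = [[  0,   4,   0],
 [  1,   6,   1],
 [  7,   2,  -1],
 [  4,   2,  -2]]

3

First compute CA:
[[ 26,  22,  -4],
 [ 54,  32, -18],
 [ 57,  36, -17],
 [ 63,  44, -15]]
Now row reduce the product.
R2 ← R2 − (27/13)·R1: [0, -178/13, -126/13]
R3 ← R3 − (57/26)·R1: [0, -159/13, -107/13]
R4 ← R4 − (63/26)·R1: [0, -121/13, -69/13]
R3 ← R3 − (159/178)·R2: [0, 0, 38/89]
R4 ← R4 − (121/178)·R2: [0, 0, 114/89]
R4 ← R4 − (3)·R3: [0, 0, 0]
3 nonzero rows, so rank(CA) = 3.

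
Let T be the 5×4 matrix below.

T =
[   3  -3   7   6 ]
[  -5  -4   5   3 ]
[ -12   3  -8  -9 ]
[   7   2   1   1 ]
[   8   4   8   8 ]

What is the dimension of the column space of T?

4

Row reduce to echelon form.
R2 ← R2 + (5/3)·R1: [0, -9, 50/3, 13]
R3 ← R3 + (4)·R1: [0, -9, 20, 15]
R4 ← R4 − (7/3)·R1: [0, 9, -46/3, -13]
R5 ← R5 − (8/3)·R1: [0, 12, -32/3, -8]
R3 ← R3 − R2: [0, 0, 10/3, 2]
R4 ← R4 + R2: [0, 0, 4/3, 0]
R5 ← R5 + (4/3)·R2: [0, 0, 104/9, 28/3]
R4 ← R4 − (2/5)·R3: [0, 0, 0, -4/5]
R5 ← R5 − (52/15)·R3: [0, 0, 0, 12/5]
R5 ← R5 + (3)·R4: [0, 0, 0, 0]
Echelon form has 4 nonzero rows, so rank(T) = 4.
The column space has dimension equal to the rank: 4.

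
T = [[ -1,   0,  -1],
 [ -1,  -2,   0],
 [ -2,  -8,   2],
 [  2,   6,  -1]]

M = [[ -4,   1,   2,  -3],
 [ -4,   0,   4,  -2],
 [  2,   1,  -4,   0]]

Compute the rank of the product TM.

2

First compute TM:
[[  2,  -2,   2,   3],
 [ 12,  -1, -10,   7],
 [ 44,   0, -44,  22],
 [-34,   1,  32, -18]]
Now row reduce the product.
R2 ← R2 − (6)·R1: [0, 11, -22, -11]
R3 ← R3 − (22)·R1: [0, 44, -88, -44]
R4 ← R4 + (17)·R1: [0, -33, 66, 33]
R3 ← R3 − (4)·R2: [0, 0, 0, 0]
R4 ← R4 + (3)·R2: [0, 0, 0, 0]
2 nonzero rows, so rank(TM) = 2.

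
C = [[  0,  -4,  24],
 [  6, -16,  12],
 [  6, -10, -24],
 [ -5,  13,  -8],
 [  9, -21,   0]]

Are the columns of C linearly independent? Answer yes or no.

Row reduce C to echelon form.
Swap R1 ↔ R2
R3 ← R3 − R1: [0, 6, -36]
R4 ← R4 + (5/6)·R1: [0, -1/3, 2]
R5 ← R5 − (3/2)·R1: [0, 3, -18]
R3 ← R3 + (3/2)·R2: [0, 0, 0]
R4 ← R4 − (1/12)·R2: [0, 0, 0]
R5 ← R5 + (3/4)·R2: [0, 0, 0]
2 pivots among 3 columns.
Only 2 < 3 pivot columns, so the columns are linearly dependent.

no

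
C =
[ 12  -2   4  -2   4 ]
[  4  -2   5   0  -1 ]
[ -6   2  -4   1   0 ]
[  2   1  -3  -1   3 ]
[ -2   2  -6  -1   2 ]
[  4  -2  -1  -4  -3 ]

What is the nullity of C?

Row reduce to echelon form.
R2 ← R2 − (1/3)·R1: [0, -4/3, 11/3, 2/3, -7/3]
R3 ← R3 + (1/2)·R1: [0, 1, -2, 0, 2]
R4 ← R4 − (1/6)·R1: [0, 4/3, -11/3, -2/3, 7/3]
R5 ← R5 + (1/6)·R1: [0, 5/3, -16/3, -4/3, 8/3]
R6 ← R6 − (1/3)·R1: [0, -4/3, -7/3, -10/3, -13/3]
R3 ← R3 + (3/4)·R2: [0, 0, 3/4, 1/2, 1/4]
R4 ← R4 + R2: [0, 0, 0, 0, 0]
R5 ← R5 + (5/4)·R2: [0, 0, -3/4, -1/2, -1/4]
R6 ← R6 − R2: [0, 0, -6, -4, -2]
R5 ← R5 + R3: [0, 0, 0, 0, 0]
R6 ← R6 + (8)·R3: [0, 0, 0, 0, 0]
3 nonzero rows, so rank(C) = 3.
C has 5 columns; by rank–nullity, nullity = 5 − 3 = 2.

2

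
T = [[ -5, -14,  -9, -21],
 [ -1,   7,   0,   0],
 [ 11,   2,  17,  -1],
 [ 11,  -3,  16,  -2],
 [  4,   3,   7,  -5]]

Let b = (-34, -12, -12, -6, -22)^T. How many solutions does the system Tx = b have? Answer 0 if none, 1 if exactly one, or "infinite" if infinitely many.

infinite

Row reduce the augmented matrix [T | b].
R2 ← R2 − (1/5)·R1: [0, 49/5, 9/5, 21/5, -26/5]
R3 ← R3 + (11/5)·R1: [0, -144/5, -14/5, -236/5, -434/5]
R4 ← R4 + (11/5)·R1: [0, -169/5, -19/5, -241/5, -404/5]
R5 ← R5 + (4/5)·R1: [0, -41/5, -1/5, -109/5, -246/5]
R3 ← R3 + (144/49)·R2: [0, 0, 122/49, -244/7, -5002/49]
R4 ← R4 + (169/49)·R2: [0, 0, 118/49, -236/7, -4838/49]
R5 ← R5 + (41/49)·R2: [0, 0, 64/49, -128/7, -2624/49]
R4 ← R4 − (59/61)·R3: [0, 0, 0, 0, 0]
R5 ← R5 − (32/61)·R3: [0, 0, 0, 0, 0]
The echelon form has 3 nonzero rows, and every pivot lies in the first 4 columns, so rank(T) = rank([T|b]) = 3.
The system is consistent.
rank = 3 < 4 unknowns, so there are infinitely many solutions.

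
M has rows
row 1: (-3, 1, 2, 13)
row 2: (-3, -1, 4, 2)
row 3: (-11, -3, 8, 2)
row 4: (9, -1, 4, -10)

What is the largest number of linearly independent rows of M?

Row reduce to echelon form.
R2 ← R2 − R1: [0, -2, 2, -11]
R3 ← R3 − (11/3)·R1: [0, -20/3, 2/3, -137/3]
R4 ← R4 + (3)·R1: [0, 2, 10, 29]
R3 ← R3 − (10/3)·R2: [0, 0, -6, -9]
R4 ← R4 + R2: [0, 0, 12, 18]
R4 ← R4 + (2)·R3: [0, 0, 0, 0]
Echelon form has 3 nonzero rows, so rank(M) = 3.
The rank gives the maximum number of linearly independent rows: 3.

3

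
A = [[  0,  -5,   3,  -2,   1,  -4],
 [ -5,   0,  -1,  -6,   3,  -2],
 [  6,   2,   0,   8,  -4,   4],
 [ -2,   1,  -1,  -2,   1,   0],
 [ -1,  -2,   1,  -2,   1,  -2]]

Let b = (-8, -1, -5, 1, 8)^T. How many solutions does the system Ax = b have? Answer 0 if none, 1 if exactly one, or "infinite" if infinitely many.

Row reduce the augmented matrix [A | b].
Swap R1 ↔ R2
R3 ← R3 + (6/5)·R1: [0, 2, -6/5, 4/5, -2/5, 8/5, -31/5]
R4 ← R4 − (2/5)·R1: [0, 1, -3/5, 2/5, -1/5, 4/5, 7/5]
R5 ← R5 − (1/5)·R1: [0, -2, 6/5, -4/5, 2/5, -8/5, 41/5]
R3 ← R3 + (2/5)·R2: [0, 0, 0, 0, 0, 0, -47/5]
R4 ← R4 + (1/5)·R2: [0, 0, 0, 0, 0, 0, -1/5]
R5 ← R5 − (2/5)·R2: [0, 0, 0, 0, 0, 0, 57/5]
R4 ← R4 − (1/47)·R3: [0, 0, 0, 0, 0, 0, 0]
R5 ← R5 + (57/47)·R3: [0, 0, 0, 0, 0, 0, 0]
The echelon form has 3 nonzero rows; the last pivot sits in the augmented column, so rank(A) = 2 but rank([A|b]) = 3.
Since the ranks differ, the system is inconsistent.
It has no solutions.

0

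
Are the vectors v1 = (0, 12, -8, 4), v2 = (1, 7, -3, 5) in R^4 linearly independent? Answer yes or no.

Form the matrix with these vectors as rows and row reduce.
Swap R1 ↔ R2
2 nonzero rows, so the 2 vectors span a space of dimension 2.
Since 2 = 2, the vectors are linearly independent.

yes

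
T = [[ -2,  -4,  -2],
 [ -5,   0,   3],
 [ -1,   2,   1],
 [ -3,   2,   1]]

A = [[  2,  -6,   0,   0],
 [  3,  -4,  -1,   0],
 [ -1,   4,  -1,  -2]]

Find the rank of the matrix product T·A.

3

First compute TA:
[[-14,  20,   6,   4],
 [-13,  42,  -3,  -6],
 [  3,   2,  -3,  -2],
 [ -1,  14,  -3,  -2]]
Now row reduce the product.
R2 ← R2 − (13/14)·R1: [0, 164/7, -60/7, -68/7]
R3 ← R3 + (3/14)·R1: [0, 44/7, -12/7, -8/7]
R4 ← R4 − (1/14)·R1: [0, 88/7, -24/7, -16/7]
R3 ← R3 − (11/41)·R2: [0, 0, 24/41, 60/41]
R4 ← R4 − (22/41)·R2: [0, 0, 48/41, 120/41]
R4 ← R4 − (2)·R3: [0, 0, 0, 0]
3 nonzero rows, so rank(TA) = 3.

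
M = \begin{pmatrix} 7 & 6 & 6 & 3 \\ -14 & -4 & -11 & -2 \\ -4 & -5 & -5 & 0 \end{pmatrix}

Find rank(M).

Row reduce to echelon form.
R2 ← R2 + (2)·R1: [0, 8, 1, 4]
R3 ← R3 + (4/7)·R1: [0, -11/7, -11/7, 12/7]
R3 ← R3 + (11/56)·R2: [0, 0, -11/8, 5/2]
Echelon form has 3 nonzero rows, so rank(M) = 3.

3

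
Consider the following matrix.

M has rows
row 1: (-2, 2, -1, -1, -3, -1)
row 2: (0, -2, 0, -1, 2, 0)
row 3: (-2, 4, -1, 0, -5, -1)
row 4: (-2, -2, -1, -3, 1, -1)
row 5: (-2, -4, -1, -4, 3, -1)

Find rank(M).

Row reduce to echelon form.
R3 ← R3 − R1: [0, 2, 0, 1, -2, 0]
R4 ← R4 − R1: [0, -4, 0, -2, 4, 0]
R5 ← R5 − R1: [0, -6, 0, -3, 6, 0]
R3 ← R3 + R2: [0, 0, 0, 0, 0, 0]
R4 ← R4 − (2)·R2: [0, 0, 0, 0, 0, 0]
R5 ← R5 − (3)·R2: [0, 0, 0, 0, 0, 0]
Echelon form has 2 nonzero rows, so rank(M) = 2.

2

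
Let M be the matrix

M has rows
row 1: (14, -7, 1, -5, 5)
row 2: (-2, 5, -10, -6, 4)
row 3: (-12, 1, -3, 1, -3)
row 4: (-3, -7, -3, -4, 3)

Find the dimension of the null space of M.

1

Row reduce to echelon form.
R2 ← R2 + (1/7)·R1: [0, 4, -69/7, -47/7, 33/7]
R3 ← R3 + (6/7)·R1: [0, -5, -15/7, -23/7, 9/7]
R4 ← R4 + (3/14)·R1: [0, -17/2, -39/14, -71/14, 57/14]
R3 ← R3 + (5/4)·R2: [0, 0, -405/28, -327/28, 201/28]
R4 ← R4 + (17/8)·R2: [0, 0, -1329/56, -1083/56, 789/56]
R4 ← R4 − (443/270)·R3: [0, 0, 0, -8/45, 104/45]
4 nonzero rows, so rank(M) = 4.
M has 5 columns; by rank–nullity, nullity = 5 − 4 = 1.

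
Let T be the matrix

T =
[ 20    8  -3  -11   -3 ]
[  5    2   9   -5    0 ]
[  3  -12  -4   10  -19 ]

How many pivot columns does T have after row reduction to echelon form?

3

Row reduce to echelon form.
R2 ← R2 − (1/4)·R1: [0, 0, 39/4, -9/4, 3/4]
R3 ← R3 − (3/20)·R1: [0, -66/5, -71/20, 233/20, -371/20]
Swap R2 ↔ R3
Echelon form has 3 nonzero rows, so rank(T) = 3.
Each nonzero row contributes one pivot column: 3 pivot columns.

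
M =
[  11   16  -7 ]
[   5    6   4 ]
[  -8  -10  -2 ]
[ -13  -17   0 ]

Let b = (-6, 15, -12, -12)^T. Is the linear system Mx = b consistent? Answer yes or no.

Row reduce the augmented matrix [M | b].
R2 ← R2 − (5/11)·R1: [0, -14/11, 79/11, 195/11]
R3 ← R3 + (8/11)·R1: [0, 18/11, -78/11, -180/11]
R4 ← R4 + (13/11)·R1: [0, 21/11, -91/11, -210/11]
R3 ← R3 + (9/7)·R2: [0, 0, 15/7, 45/7]
R4 ← R4 + (3/2)·R2: [0, 0, 5/2, 15/2]
R4 ← R4 − (7/6)·R3: [0, 0, 0, 0]
The echelon form has 3 nonzero rows, and every pivot lies in the first 3 columns, so rank(M) = rank([M|b]) = 3.
The system is consistent.

yes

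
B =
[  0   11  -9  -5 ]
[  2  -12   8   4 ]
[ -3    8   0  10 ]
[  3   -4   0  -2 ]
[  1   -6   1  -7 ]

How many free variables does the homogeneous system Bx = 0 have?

Row reduce to echelon form.
Swap R1 ↔ R2
R3 ← R3 + (3/2)·R1: [0, -10, 12, 16]
R4 ← R4 − (3/2)·R1: [0, 14, -12, -8]
R5 ← R5 − (1/2)·R1: [0, 0, -3, -9]
R3 ← R3 + (10/11)·R2: [0, 0, 42/11, 126/11]
R4 ← R4 − (14/11)·R2: [0, 0, -6/11, -18/11]
R4 ← R4 + (1/7)·R3: [0, 0, 0, 0]
R5 ← R5 + (11/14)·R3: [0, 0, 0, 0]
3 nonzero rows, so rank(B) = 3.
B has 4 columns; by rank–nullity, nullity = 4 − 3 = 1.

1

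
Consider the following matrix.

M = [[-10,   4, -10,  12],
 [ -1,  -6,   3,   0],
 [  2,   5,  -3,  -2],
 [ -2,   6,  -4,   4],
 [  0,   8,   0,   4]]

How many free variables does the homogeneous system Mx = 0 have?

Row reduce to echelon form.
R2 ← R2 − (1/10)·R1: [0, -32/5, 4, -6/5]
R3 ← R3 + (1/5)·R1: [0, 29/5, -5, 2/5]
R4 ← R4 − (1/5)·R1: [0, 26/5, -2, 8/5]
R3 ← R3 + (29/32)·R2: [0, 0, -11/8, -11/16]
R4 ← R4 + (13/16)·R2: [0, 0, 5/4, 5/8]
R5 ← R5 + (5/4)·R2: [0, 0, 5, 5/2]
R4 ← R4 + (10/11)·R3: [0, 0, 0, 0]
R5 ← R5 + (40/11)·R3: [0, 0, 0, 0]
3 nonzero rows, so rank(M) = 3.
M has 4 columns; by rank–nullity, nullity = 4 − 3 = 1.

1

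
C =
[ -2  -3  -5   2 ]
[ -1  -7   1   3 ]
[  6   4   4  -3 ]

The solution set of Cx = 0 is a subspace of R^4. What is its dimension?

1

Row reduce to echelon form.
R2 ← R2 − (1/2)·R1: [0, -11/2, 7/2, 2]
R3 ← R3 + (3)·R1: [0, -5, -11, 3]
R3 ← R3 − (10/11)·R2: [0, 0, -156/11, 13/11]
3 nonzero rows, so rank(C) = 3.
C has 4 columns; by rank–nullity, nullity = 4 − 3 = 1.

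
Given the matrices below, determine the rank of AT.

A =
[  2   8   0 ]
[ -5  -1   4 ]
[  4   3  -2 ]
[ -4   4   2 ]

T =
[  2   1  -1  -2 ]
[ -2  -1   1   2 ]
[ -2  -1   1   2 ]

First compute AT:
[[-12,  -6,   6,  12],
 [-16,  -8,   8,  16],
 [  6,   3,  -3,  -6],
 [-20, -10,  10,  20]]
Now row reduce the product.
R2 ← R2 − (4/3)·R1: [0, 0, 0, 0]
R3 ← R3 + (1/2)·R1: [0, 0, 0, 0]
R4 ← R4 − (5/3)·R1: [0, 0, 0, 0]
1 nonzero row, so rank(AT) = 1.

1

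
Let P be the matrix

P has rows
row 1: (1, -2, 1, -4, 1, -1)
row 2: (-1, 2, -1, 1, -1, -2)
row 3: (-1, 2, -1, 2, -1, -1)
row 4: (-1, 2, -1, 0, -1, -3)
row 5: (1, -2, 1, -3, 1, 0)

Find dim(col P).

Row reduce to echelon form.
R2 ← R2 + R1: [0, 0, 0, -3, 0, -3]
R3 ← R3 + R1: [0, 0, 0, -2, 0, -2]
R4 ← R4 + R1: [0, 0, 0, -4, 0, -4]
R5 ← R5 − R1: [0, 0, 0, 1, 0, 1]
R3 ← R3 − (2/3)·R2: [0, 0, 0, 0, 0, 0]
R4 ← R4 − (4/3)·R2: [0, 0, 0, 0, 0, 0]
R5 ← R5 + (1/3)·R2: [0, 0, 0, 0, 0, 0]
Echelon form has 2 nonzero rows, so rank(P) = 2.
The column space has dimension equal to the rank: 2.

2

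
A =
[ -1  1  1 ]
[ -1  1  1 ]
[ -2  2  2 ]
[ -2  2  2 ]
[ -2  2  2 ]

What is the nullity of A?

2

Row reduce to echelon form.
R2 ← R2 − R1: [0, 0, 0]
R3 ← R3 − (2)·R1: [0, 0, 0]
R4 ← R4 − (2)·R1: [0, 0, 0]
R5 ← R5 − (2)·R1: [0, 0, 0]
1 nonzero row, so rank(A) = 1.
A has 3 columns; by rank–nullity, nullity = 3 − 1 = 2.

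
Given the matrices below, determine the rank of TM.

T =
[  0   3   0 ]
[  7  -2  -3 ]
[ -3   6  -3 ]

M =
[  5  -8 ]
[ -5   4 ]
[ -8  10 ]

2

First compute TM:
[[-15,  12],
 [ 69, -94],
 [-21,  18]]
Now row reduce the product.
R2 ← R2 + (23/5)·R1: [0, -194/5]
R3 ← R3 − (7/5)·R1: [0, 6/5]
R3 ← R3 + (3/97)·R2: [0, 0]
2 nonzero rows, so rank(TM) = 2.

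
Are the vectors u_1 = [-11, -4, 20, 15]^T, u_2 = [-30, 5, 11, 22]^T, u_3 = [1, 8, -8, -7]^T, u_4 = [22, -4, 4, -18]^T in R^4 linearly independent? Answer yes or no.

yes

Form the matrix with these vectors as rows and row reduce.
R2 ← R2 − (30/11)·R1: [0, 175/11, -479/11, -208/11]
R3 ← R3 + (1/11)·R1: [0, 84/11, -68/11, -62/11]
R4 ← R4 + (2)·R1: [0, -12, 44, 12]
R3 ← R3 − (12/25)·R2: [0, 0, 368/25, 86/25]
R4 ← R4 + (132/175)·R2: [0, 0, 1952/175, -396/175]
R4 ← R4 − (122/161)·R3: [0, 0, 0, -112/23]
4 nonzero rows, so the 4 vectors span a space of dimension 4.
Since 4 = 4, the vectors are linearly independent.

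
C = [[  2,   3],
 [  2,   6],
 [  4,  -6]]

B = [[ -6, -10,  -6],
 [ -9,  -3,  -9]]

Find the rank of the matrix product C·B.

2

First compute CB:
[[-39, -29, -39],
 [-66, -38, -66],
 [ 30, -22,  30]]
Now row reduce the product.
R2 ← R2 − (22/13)·R1: [0, 144/13, 0]
R3 ← R3 + (10/13)·R1: [0, -576/13, 0]
R3 ← R3 + (4)·R2: [0, 0, 0]
2 nonzero rows, so rank(CB) = 2.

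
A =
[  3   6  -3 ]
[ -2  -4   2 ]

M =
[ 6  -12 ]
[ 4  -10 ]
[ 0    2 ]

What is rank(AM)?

1

First compute AM:
[[ 42, -102],
 [-28,  68]]
Now row reduce the product.
R2 ← R2 + (2/3)·R1: [0, 0]
1 nonzero row, so rank(AM) = 1.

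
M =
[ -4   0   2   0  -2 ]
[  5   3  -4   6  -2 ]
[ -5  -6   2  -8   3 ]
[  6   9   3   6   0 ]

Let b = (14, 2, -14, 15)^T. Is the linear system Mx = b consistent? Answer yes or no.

Row reduce the augmented matrix [M | b].
R2 ← R2 + (5/4)·R1: [0, 3, -3/2, 6, -9/2, 39/2]
R3 ← R3 − (5/4)·R1: [0, -6, -1/2, -8, 11/2, -63/2]
R4 ← R4 + (3/2)·R1: [0, 9, 6, 6, -3, 36]
R3 ← R3 + (2)·R2: [0, 0, -7/2, 4, -7/2, 15/2]
R4 ← R4 − (3)·R2: [0, 0, 21/2, -12, 21/2, -45/2]
R4 ← R4 + (3)·R3: [0, 0, 0, 0, 0, 0]
The echelon form has 3 nonzero rows, and every pivot lies in the first 5 columns, so rank(M) = rank([M|b]) = 3.
The system is consistent.

yes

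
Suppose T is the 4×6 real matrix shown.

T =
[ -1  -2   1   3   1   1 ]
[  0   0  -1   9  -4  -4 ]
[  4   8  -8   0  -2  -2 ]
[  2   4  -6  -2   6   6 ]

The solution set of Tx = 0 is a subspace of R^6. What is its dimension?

Row reduce to echelon form.
R3 ← R3 + (4)·R1: [0, 0, -4, 12, 2, 2]
R4 ← R4 + (2)·R1: [0, 0, -4, 4, 8, 8]
R3 ← R3 − (4)·R2: [0, 0, 0, -24, 18, 18]
R4 ← R4 − (4)·R2: [0, 0, 0, -32, 24, 24]
R4 ← R4 − (4/3)·R3: [0, 0, 0, 0, 0, 0]
3 nonzero rows, so rank(T) = 3.
T has 6 columns; by rank–nullity, nullity = 6 − 3 = 3.

3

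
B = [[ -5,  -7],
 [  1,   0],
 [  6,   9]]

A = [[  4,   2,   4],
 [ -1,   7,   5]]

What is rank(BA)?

First compute BA:
[[-13, -59, -55],
 [  4,   2,   4],
 [ 15,  75,  69]]
Now row reduce the product.
R2 ← R2 + (4/13)·R1: [0, -210/13, -168/13]
R3 ← R3 + (15/13)·R1: [0, 90/13, 72/13]
R3 ← R3 + (3/7)·R2: [0, 0, 0]
2 nonzero rows, so rank(BA) = 2.

2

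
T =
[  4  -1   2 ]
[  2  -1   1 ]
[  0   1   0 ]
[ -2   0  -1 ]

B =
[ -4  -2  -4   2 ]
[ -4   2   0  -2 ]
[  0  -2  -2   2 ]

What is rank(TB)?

First compute TB:
[[-12, -14, -20,  14],
 [ -4,  -8, -10,   8],
 [ -4,   2,   0,  -2],
 [  8,   6,  10,  -6]]
Now row reduce the product.
R2 ← R2 − (1/3)·R1: [0, -10/3, -10/3, 10/3]
R3 ← R3 − (1/3)·R1: [0, 20/3, 20/3, -20/3]
R4 ← R4 + (2/3)·R1: [0, -10/3, -10/3, 10/3]
R3 ← R3 + (2)·R2: [0, 0, 0, 0]
R4 ← R4 − R2: [0, 0, 0, 0]
2 nonzero rows, so rank(TB) = 2.

2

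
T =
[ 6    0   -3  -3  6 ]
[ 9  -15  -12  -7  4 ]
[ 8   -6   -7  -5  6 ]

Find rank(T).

Row reduce to echelon form.
R2 ← R2 − (3/2)·R1: [0, -15, -15/2, -5/2, -5]
R3 ← R3 − (4/3)·R1: [0, -6, -3, -1, -2]
R3 ← R3 − (2/5)·R2: [0, 0, 0, 0, 0]
Echelon form has 2 nonzero rows, so rank(T) = 2.

2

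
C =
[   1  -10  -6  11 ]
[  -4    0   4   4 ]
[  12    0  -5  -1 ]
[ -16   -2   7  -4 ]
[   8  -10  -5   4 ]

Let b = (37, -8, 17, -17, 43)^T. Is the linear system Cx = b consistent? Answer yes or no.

yes

Row reduce the augmented matrix [C | b].
R2 ← R2 + (4)·R1: [0, -40, -20, 48, 140]
R3 ← R3 − (12)·R1: [0, 120, 67, -133, -427]
R4 ← R4 + (16)·R1: [0, -162, -89, 172, 575]
R5 ← R5 − (8)·R1: [0, 70, 43, -84, -253]
R3 ← R3 + (3)·R2: [0, 0, 7, 11, -7]
R4 ← R4 − (81/20)·R2: [0, 0, -8, -112/5, 8]
R5 ← R5 + (7/4)·R2: [0, 0, 8, 0, -8]
R4 ← R4 + (8/7)·R3: [0, 0, 0, -344/35, 0]
R5 ← R5 − (8/7)·R3: [0, 0, 0, -88/7, 0]
R5 ← R5 − (55/43)·R4: [0, 0, 0, 0, 0]
The echelon form has 4 nonzero rows, and every pivot lies in the first 4 columns, so rank(C) = rank([C|b]) = 4.
The system is consistent.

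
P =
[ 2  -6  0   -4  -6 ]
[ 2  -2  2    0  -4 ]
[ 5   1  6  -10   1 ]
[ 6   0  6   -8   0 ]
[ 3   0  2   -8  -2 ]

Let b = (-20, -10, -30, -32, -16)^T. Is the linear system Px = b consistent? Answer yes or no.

Row reduce the augmented matrix [P | b].
R2 ← R2 − R1: [0, 4, 2, 4, 2, 10]
R3 ← R3 − (5/2)·R1: [0, 16, 6, 0, 16, 20]
R4 ← R4 − (3)·R1: [0, 18, 6, 4, 18, 28]
R5 ← R5 − (3/2)·R1: [0, 9, 2, -2, 7, 14]
R3 ← R3 − (4)·R2: [0, 0, -2, -16, 8, -20]
R4 ← R4 − (9/2)·R2: [0, 0, -3, -14, 9, -17]
R5 ← R5 − (9/4)·R2: [0, 0, -5/2, -11, 5/2, -17/2]
R4 ← R4 − (3/2)·R3: [0, 0, 0, 10, -3, 13]
R5 ← R5 − (5/4)·R3: [0, 0, 0, 9, -15/2, 33/2]
R5 ← R5 − (9/10)·R4: [0, 0, 0, 0, -24/5, 24/5]
The echelon form has 5 nonzero rows, and every pivot lies in the first 5 columns, so rank(P) = rank([P|b]) = 5.
The system is consistent.

yes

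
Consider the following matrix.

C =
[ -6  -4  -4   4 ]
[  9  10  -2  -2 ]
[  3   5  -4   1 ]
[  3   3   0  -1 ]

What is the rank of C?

Row reduce to echelon form.
R2 ← R2 + (3/2)·R1: [0, 4, -8, 4]
R3 ← R3 + (1/2)·R1: [0, 3, -6, 3]
R4 ← R4 + (1/2)·R1: [0, 1, -2, 1]
R3 ← R3 − (3/4)·R2: [0, 0, 0, 0]
R4 ← R4 − (1/4)·R2: [0, 0, 0, 0]
Echelon form has 2 nonzero rows, so rank(C) = 2.

2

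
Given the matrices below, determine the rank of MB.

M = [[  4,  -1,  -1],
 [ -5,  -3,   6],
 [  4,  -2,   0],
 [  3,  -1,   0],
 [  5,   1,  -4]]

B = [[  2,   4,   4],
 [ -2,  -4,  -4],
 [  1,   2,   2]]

1

First compute MB:
[[  9,  18,  18],
 [  2,   4,   4],
 [ 12,  24,  24],
 [  8,  16,  16],
 [  4,   8,   8]]
Now row reduce the product.
R2 ← R2 − (2/9)·R1: [0, 0, 0]
R3 ← R3 − (4/3)·R1: [0, 0, 0]
R4 ← R4 − (8/9)·R1: [0, 0, 0]
R5 ← R5 − (4/9)·R1: [0, 0, 0]
1 nonzero row, so rank(MB) = 1.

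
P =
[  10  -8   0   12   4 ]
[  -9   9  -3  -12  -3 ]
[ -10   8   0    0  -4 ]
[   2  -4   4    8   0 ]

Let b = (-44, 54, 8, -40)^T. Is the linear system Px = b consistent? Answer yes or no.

Row reduce the augmented matrix [P | b].
R2 ← R2 + (9/10)·R1: [0, 9/5, -3, -6/5, 3/5, 72/5]
R3 ← R3 + R1: [0, 0, 0, 12, 0, -36]
R4 ← R4 − (1/5)·R1: [0, -12/5, 4, 28/5, -4/5, -156/5]
R4 ← R4 + (4/3)·R2: [0, 0, 0, 4, 0, -12]
R4 ← R4 − (1/3)·R3: [0, 0, 0, 0, 0, 0]
The echelon form has 3 nonzero rows, and every pivot lies in the first 5 columns, so rank(P) = rank([P|b]) = 3.
The system is consistent.

yes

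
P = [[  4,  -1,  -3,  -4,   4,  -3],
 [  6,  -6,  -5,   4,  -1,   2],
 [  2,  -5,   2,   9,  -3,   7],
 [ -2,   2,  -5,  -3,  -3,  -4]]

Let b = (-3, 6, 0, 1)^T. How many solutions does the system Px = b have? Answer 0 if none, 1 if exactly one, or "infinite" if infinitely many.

0

Row reduce the augmented matrix [P | b].
R2 ← R2 − (3/2)·R1: [0, -9/2, -1/2, 10, -7, 13/2, 21/2]
R3 ← R3 − (1/2)·R1: [0, -9/2, 7/2, 11, -5, 17/2, 3/2]
R4 ← R4 + (1/2)·R1: [0, 3/2, -13/2, -5, -1, -11/2, -1/2]
R3 ← R3 − R2: [0, 0, 4, 1, 2, 2, -9]
R4 ← R4 + (1/3)·R2: [0, 0, -20/3, -5/3, -10/3, -10/3, 3]
R4 ← R4 + (5/3)·R3: [0, 0, 0, 0, 0, 0, -12]
The echelon form has 4 nonzero rows; the last pivot sits in the augmented column, so rank(P) = 3 but rank([P|b]) = 4.
Since the ranks differ, the system is inconsistent.
It has no solutions.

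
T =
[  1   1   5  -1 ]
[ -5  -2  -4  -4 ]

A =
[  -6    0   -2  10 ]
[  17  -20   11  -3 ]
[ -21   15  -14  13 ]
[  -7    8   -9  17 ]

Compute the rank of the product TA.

First compute TA:
[[-87,  47, -52,  55],
 [108, -52,  80, -164]]
Now row reduce the product.
R2 ← R2 + (36/29)·R1: [0, 184/29, 448/29, -2776/29]
2 nonzero rows, so rank(TA) = 2.

2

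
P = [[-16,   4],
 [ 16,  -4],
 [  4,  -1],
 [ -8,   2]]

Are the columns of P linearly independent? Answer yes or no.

Row reduce P to echelon form.
R2 ← R2 + R1: [0, 0]
R3 ← R3 + (1/4)·R1: [0, 0]
R4 ← R4 − (1/2)·R1: [0, 0]
1 pivot among 2 columns.
Only 1 < 2 pivot columns, so the columns are linearly dependent.

no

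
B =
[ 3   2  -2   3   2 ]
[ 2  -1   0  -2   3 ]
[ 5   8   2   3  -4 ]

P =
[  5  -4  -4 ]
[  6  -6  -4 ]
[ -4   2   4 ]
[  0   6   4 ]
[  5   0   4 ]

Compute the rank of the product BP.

3

First compute BP:
[[ 45, -10,  -8],
 [ 19, -14,   0],
 [ 45, -46, -48]]
Now row reduce the product.
R2 ← R2 − (19/45)·R1: [0, -88/9, 152/45]
R3 ← R3 − R1: [0, -36, -40]
R3 ← R3 − (81/22)·R2: [0, 0, -2884/55]
3 nonzero rows, so rank(BP) = 3.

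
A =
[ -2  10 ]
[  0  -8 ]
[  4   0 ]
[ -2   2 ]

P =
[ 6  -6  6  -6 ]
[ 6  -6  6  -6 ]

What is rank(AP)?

First compute AP:
[[ 48, -48,  48, -48],
 [-48,  48, -48,  48],
 [ 24, -24,  24, -24],
 [  0,   0,   0,   0]]
Now row reduce the product.
R2 ← R2 + R1: [0, 0, 0, 0]
R3 ← R3 − (1/2)·R1: [0, 0, 0, 0]
1 nonzero row, so rank(AP) = 1.

1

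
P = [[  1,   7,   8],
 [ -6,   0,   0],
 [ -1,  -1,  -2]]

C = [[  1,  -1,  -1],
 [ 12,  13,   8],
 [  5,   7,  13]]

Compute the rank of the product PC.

First compute PC:
[[125, 146, 159],
 [ -6,   6,   6],
 [-23, -26, -33]]
Now row reduce the product.
R2 ← R2 + (6/125)·R1: [0, 1626/125, 1704/125]
R3 ← R3 + (23/125)·R1: [0, 108/125, -468/125]
R3 ← R3 − (18/271)·R2: [0, 0, -1260/271]
3 nonzero rows, so rank(PC) = 3.

3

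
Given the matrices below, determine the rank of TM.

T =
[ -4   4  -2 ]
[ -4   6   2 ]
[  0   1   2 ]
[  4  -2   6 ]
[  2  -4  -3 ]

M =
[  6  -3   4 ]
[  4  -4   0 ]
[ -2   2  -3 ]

2

First compute TM:
[[ -4,  -8, -10],
 [ -4,  -8, -22],
 [  0,   0,  -6],
 [  4,   8,  -2],
 [  2,   4,  17]]
Now row reduce the product.
R2 ← R2 − R1: [0, 0, -12]
R4 ← R4 + R1: [0, 0, -12]
R5 ← R5 + (1/2)·R1: [0, 0, 12]
R3 ← R3 − (1/2)·R2: [0, 0, 0]
R4 ← R4 − R2: [0, 0, 0]
R5 ← R5 + R2: [0, 0, 0]
2 nonzero rows, so rank(TM) = 2.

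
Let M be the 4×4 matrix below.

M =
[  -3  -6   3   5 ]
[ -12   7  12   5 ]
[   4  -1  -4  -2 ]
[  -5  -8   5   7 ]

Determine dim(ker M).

1

Row reduce to echelon form.
R2 ← R2 − (4)·R1: [0, 31, 0, -15]
R3 ← R3 + (4/3)·R1: [0, -9, 0, 14/3]
R4 ← R4 − (5/3)·R1: [0, 2, 0, -4/3]
R3 ← R3 + (9/31)·R2: [0, 0, 0, 29/93]
R4 ← R4 − (2/31)·R2: [0, 0, 0, -34/93]
R4 ← R4 + (34/29)·R3: [0, 0, 0, 0]
3 nonzero rows, so rank(M) = 3.
M has 4 columns; by rank–nullity, nullity = 4 − 3 = 1.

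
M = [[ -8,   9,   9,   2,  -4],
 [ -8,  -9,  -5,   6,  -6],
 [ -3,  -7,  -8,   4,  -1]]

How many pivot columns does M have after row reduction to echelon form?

3

Row reduce to echelon form.
R2 ← R2 − R1: [0, -18, -14, 4, -2]
R3 ← R3 − (3/8)·R1: [0, -83/8, -91/8, 13/4, 1/2]
R3 ← R3 − (83/144)·R2: [0, 0, -119/36, 17/18, 119/72]
Echelon form has 3 nonzero rows, so rank(M) = 3.
Each nonzero row contributes one pivot column: 3 pivot columns.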